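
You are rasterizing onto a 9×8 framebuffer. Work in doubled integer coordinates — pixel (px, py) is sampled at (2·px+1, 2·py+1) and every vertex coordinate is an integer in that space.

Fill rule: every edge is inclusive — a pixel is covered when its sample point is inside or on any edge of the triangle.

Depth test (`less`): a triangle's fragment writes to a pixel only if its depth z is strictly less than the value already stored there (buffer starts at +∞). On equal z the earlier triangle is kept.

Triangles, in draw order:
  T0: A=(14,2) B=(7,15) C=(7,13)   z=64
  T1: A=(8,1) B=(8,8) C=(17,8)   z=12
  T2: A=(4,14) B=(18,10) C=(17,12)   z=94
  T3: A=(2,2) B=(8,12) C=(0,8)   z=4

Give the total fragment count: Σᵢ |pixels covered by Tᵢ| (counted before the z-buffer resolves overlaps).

T0:
  2·area = 14
  edge (14, 2)→(7, 15): d=(-7,13) inclusive
  edge (7, 15)→(7, 13): d=(0,-2) inclusive
  edge (7, 13)→(14, 2): d=(7,-11) inclusive
    (3,0)@(7, 1): e=[98,0,-84] → .  [on edge]
    (3,1)@(7, 3): e=[84,0,-70] → .  [on edge]
    (3,2)@(7, 5): e=[70,0,-56] → .  [on edge]
    (3,3)@(7, 7): e=[56,0,-42] → .  [on edge]
    (5,3)@(11, 7): e=[4,8,2] → X
    (6,3)@(13, 7): e=[-22,12,24] → .
    (3,4)@(7, 9): e=[42,0,-28] → .  [on edge]
    (5,4)@(11, 9): e=[-10,8,16] → .
    (3,5)@(7, 11): e=[28,0,-14] → .  [on edge]
    (4,5)@(9, 11): e=[2,4,8] → X
    (5,5)@(11, 11): e=[-24,8,30] → .
    (3,6)@(7, 13): e=[14,0,0] → X  [on edge]
    (3,7)@(7, 15): e=[0,0,14] → X  [on edge]
  covered (4 px):
    . . . . . . . . .
    . . . . . . . . .
    . . . . . . . . .
    . . . . . X . . .
    . . . . . . . . .
    . . . . X . . . .
    . . . X . . . . .
    . . . X . . . . .
T1:
  2·area = 63  (B↔C swapped to make it positive)
  edge (8, 1)→(17, 8): d=(9,7) inclusive
  edge (17, 8)→(8, 8): d=(-9,0) inclusive
  edge (8, 8)→(8, 1): d=(0,-7) inclusive
    (4,1)@(9, 3): e=[11,45,7] → X
    (5,1)@(11, 3): e=[-3,45,21] → .
    (4,2)@(9, 5): e=[29,27,7] → X
    (5,2)@(11, 5): e=[15,27,21] → X
    (6,2)@(13, 5): e=[1,27,35] → X
    (7,2)@(15, 5): e=[-13,27,49] → .
    (4,3)@(9, 7): e=[47,9,7] → X
    (7,3)@(15, 7): e=[5,9,49] → X
    (8,3)@(17, 7): e=[-9,9,63] → .
    (4,4)@(9, 9): e=[65,-9,7] → .
    (5,4)@(11, 9): e=[51,-9,21] → .
    (6,4)@(13, 9): e=[37,-9,35] → .
  covered (8 px):
    . . . . . . . . .
    . . . . X . . . .
    . . . . X X X . .
    . . . . X X X X .
    . . . . . . . . .
    . . . . . . . . .
    . . . . . . . . .
    . . . . . . . . .
T2:
  2·area = 24
  edge (4, 14)→(18, 10): d=(14,-4) inclusive
  edge (18, 10)→(17, 12): d=(-1,2) inclusive
  edge (17, 12)→(4, 14): d=(-13,2) inclusive
    (7,5)@(15, 11): e=[2,5,17] → X
    (8,5)@(17, 11): e=[10,1,13] → X
    (4,6)@(9, 13): e=[6,15,3] → X
    (5,6)@(11, 13): e=[14,11,-1] → .
    (7,6)@(15, 13): e=[30,3,-9] → .
    (8,6)@(17, 13): e=[38,-1,-13] → .
    (4,7)@(9, 15): e=[34,13,-23] → .
  covered (3 px):
    . . . . . . . . .
    . . . . . . . . .
    . . . . . . . . .
    . . . . . . . . .
    . . . . . . . . .
    . . . . . . . X X
    . . . . X . . . .
    . . . . . . . . .
T3:
  2·area = 56
  edge (2, 2)→(8, 12): d=(6,10) inclusive
  edge (8, 12)→(0, 8): d=(-8,-4) inclusive
  edge (0, 8)→(2, 2): d=(2,-6) inclusive
    (0,2)@(1, 5): e=[28,28,0] → X  [on edge]
    (1,2)@(3, 5): e=[8,36,12] → X
    (2,2)@(5, 5): e=[-12,44,24] → .
    (0,3)@(1, 7): e=[40,12,4] → X
    (2,3)@(5, 7): e=[0,28,28] → X  [on edge]
    (3,3)@(7, 7): e=[-20,36,40] → .
    (0,4)@(1, 9): e=[52,-4,8] → .
    (1,4)@(3, 9): e=[32,4,20] → X
    (3,4)@(7, 9): e=[-8,20,44] → .
    (1,5)@(3, 11): e=[44,-12,24] → .
    (2,5)@(5, 11): e=[24,-4,36] → .
    (3,5)@(7, 11): e=[4,4,48] → X
  covered (8 px):
    . . . . . . . . .
    . . . . . . . . .
    X X . . . . . . .
    X X X . . . . . .
    . X X . . . . . .
    . . . X . . . . .
    . . . . . . . . .
    . . . . . . . . .

Final: 23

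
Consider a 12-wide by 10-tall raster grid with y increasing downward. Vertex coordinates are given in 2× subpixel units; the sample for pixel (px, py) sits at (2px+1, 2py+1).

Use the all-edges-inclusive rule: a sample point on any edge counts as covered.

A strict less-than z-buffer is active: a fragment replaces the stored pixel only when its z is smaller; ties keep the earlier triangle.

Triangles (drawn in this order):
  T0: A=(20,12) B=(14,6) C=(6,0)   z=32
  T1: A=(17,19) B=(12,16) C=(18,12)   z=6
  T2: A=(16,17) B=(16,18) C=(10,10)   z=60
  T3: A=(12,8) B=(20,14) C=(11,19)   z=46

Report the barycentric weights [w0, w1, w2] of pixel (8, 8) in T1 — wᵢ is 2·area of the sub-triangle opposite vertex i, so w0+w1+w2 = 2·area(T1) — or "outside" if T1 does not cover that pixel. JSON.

T0:
  2·area = 12  (B↔C swapped to make it positive)
  edge (20, 12)→(6, 0): d=(-14,-12) inclusive
  edge (6, 0)→(14, 6): d=(8,6) inclusive
  edge (14, 6)→(20, 12): d=(6,6) inclusive
    (4,0)@(9, 1): e=[22,-10,0] → ·  [on edge]
    (5,1)@(11, 3): e=[18,-6,0] → ·  [on edge]
    (6,2)@(13, 5): e=[14,-2,0] → ·  [on edge]
    (7,3)@(15, 7): e=[10,2,0] → #  [on edge]
    (8,3)@(17, 7): e=[34,-10,-12] → ·
    (7,4)@(15, 9): e=[-18,18,12] → ·
    (8,4)@(17, 9): e=[6,6,0] → #  [on edge]
    (9,4)@(19, 9): e=[30,-6,-12] → ·
    (8,5)@(17, 11): e=[-22,22,12] → ·
    (9,5)@(19, 11): e=[2,10,0] → #  [on edge]
    (10,5)@(21, 11): e=[26,-2,-12] → ·
    (9,6)@(19, 13): e=[-26,26,12] → ·
    (10,6)@(21, 13): e=[-2,14,0] → ·  [on edge]
    (11,7)@(23, 15): e=[-6,18,0] → ·  [on edge]
  covered (3 px):
    · · · · · · · · · · · ·
    · · · · · · · · · · · ·
    · · · · · · · · · · · ·
    · · · · · · · # · · · ·
    · · · · · · · · # · · ·
    · · · · · · · · · # · ·
    · · · · · · · · · · · ·
    · · · · · · · · · · · ·
    · · · · · · · · · · · ·
    · · · · · · · · · · · ·
T1:
  2·area = 38
  edge (17, 19)→(12, 16): d=(-5,-3) inclusive
  edge (12, 16)→(18, 12): d=(6,-4) inclusive
  edge (18, 12)→(17, 19): d=(-1,7) inclusive
    (9,2)@(19, 5): e=[76,-38,0] → ·  [on edge]
    (3,6)@(7, 13): e=[0,-38,76] → ·  [on edge]
    (8,6)@(17, 13): e=[30,2,6] → #
    (9,6)@(19, 13): e=[36,10,-8] → ·
    (7,7)@(15, 15): e=[14,6,18] → #
    (9,7)@(19, 15): e=[26,22,-10] → ·
    (7,8)@(15, 17): e=[4,18,16] → #
    (9,8)@(19, 17): e=[16,34,-12] → ·
    (7,9)@(15, 19): e=[-6,30,14] → ·
    (8,9)@(17, 19): e=[0,38,0] → #  [on edge]
    (9,9)@(19, 19): e=[6,46,-14] → ·
  covered (6 px):
    · · · · · · · · · · · ·
    · · · · · · · · · · · ·
    · · · · · · · · · · · ·
    · · · · · · · · · · · ·
    · · · · · · · · · · · ·
    · · · · · · · · · · · ·
    · · · · · · · · # · · ·
    · · · · · · · # # · · ·
    · · · · · · · # # · · ·
    · · · · · · · · # · · ·
T2:
  2·area = 6
  edge (16, 17)→(16, 18): d=(0,1) inclusive
  edge (16, 18)→(10, 10): d=(-6,-8) inclusive
  edge (10, 10)→(16, 17): d=(6,7) inclusive
  covered (0 px):
    · · · · · · · · · · · ·
    · · · · · · · · · · · ·
    · · · · · · · · · · · ·
    · · · · · · · · · · · ·
    · · · · · · · · · · · ·
    · · · · · · · · · · · ·
    · · · · · · · · · · · ·
    · · · · · · · · · · · ·
    · · · · · · · · · · · ·
    · · · · · · · · · · · ·
T3:
  2·area = 94
  edge (12, 8)→(20, 14): d=(8,6) inclusive
  edge (20, 14)→(11, 19): d=(-9,5) inclusive
  edge (11, 19)→(12, 8): d=(1,-11) inclusive
    (6,4)@(13, 9): e=[2,80,12] → #
    (7,4)@(15, 9): e=[-10,70,34] → ·
    (6,5)@(13, 11): e=[18,62,14] → #
    (7,5)@(15, 11): e=[6,52,36] → #
    (8,5)@(17, 11): e=[-6,42,58] → ·
    (6,6)@(13, 13): e=[34,44,16] → #
    (8,6)@(17, 13): e=[10,24,60] → #
    (9,6)@(19, 13): e=[-2,14,82] → ·
    (6,7)@(13, 15): e=[50,26,18] → #
    (9,7)@(19, 15): e=[14,-4,84] → ·
    (6,8)@(13, 17): e=[66,8,20] → #
    (7,8)@(15, 17): e=[54,-2,42] → ·
    (5,9)@(11, 19): e=[94,0,0] → #  [on edge]
  covered (11 px):
    · · · · · · · · · · · ·
    · · · · · · · · · · · ·
    · · · · · · · · · · · ·
    · · · · · · · · · · · ·
    · · · · · · # · · · · ·
    · · · · · · # # · · · ·
    · · · · · · # # # · · ·
    · · · · · · # # # · · ·
    · · · · · · # · · · · ·
    · · · · · # · · · · · ·

Answer: [26,2,10]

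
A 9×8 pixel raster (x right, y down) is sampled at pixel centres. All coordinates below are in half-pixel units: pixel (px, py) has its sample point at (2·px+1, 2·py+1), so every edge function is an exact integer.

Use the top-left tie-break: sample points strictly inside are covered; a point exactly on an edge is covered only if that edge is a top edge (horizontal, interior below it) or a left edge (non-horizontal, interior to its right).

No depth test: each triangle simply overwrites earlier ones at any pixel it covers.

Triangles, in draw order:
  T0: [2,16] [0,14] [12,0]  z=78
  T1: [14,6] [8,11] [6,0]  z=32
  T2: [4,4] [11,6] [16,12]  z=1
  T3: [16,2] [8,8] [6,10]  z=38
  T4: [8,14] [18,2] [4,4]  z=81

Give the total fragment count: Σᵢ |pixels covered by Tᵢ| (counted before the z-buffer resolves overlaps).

T0:
  2·area = 52
  edge (2, 16)→(0, 14): d=(-2,-2) top-left  bias=+0
  edge (0, 14)→(12, 0): d=(12,-14) top-left  bias=+0
  edge (12, 0)→(2, 16): d=(-10,16) right/bottom  bias=-1
    (3,3)@(7, 7): e=[28,14,10] → #
    (4,3)@(9, 7): e=[32,42,-22] → ·
    (2,4)@(5, 9): e=[20,10,22] → #
    (3,4)@(7, 9): e=[24,38,-10] → ·
    (1,5)@(3, 11): e=[12,6,34] → #
    (3,5)@(7, 11): e=[20,62,-30] → ·
    (0,6)@(1, 13): e=[4,2,46] → #
    (2,6)@(5, 13): e=[12,58,-18] → ·
    (0,7)@(1, 15): e=[0,26,26] → #  [on edge]
    (1,7)@(3, 15): e=[4,54,-6] → ·
  covered (7 px):
    · · · · · · · · ·
    · · · · · · · · ·
    · · · · · · · · ·
    · · · # · · · · ·
    · · # · · · · · ·
    · # # · · · · · ·
    # # · · · · · · ·
    # · · · · · · · ·
T1:
  2·area = 76
  edge (14, 6)→(8, 11): d=(-6,5) right/bottom  bias=-1
  edge (8, 11)→(6, 0): d=(-2,-11) top-left  bias=+0
  edge (6, 0)→(14, 6): d=(8,6) right/bottom  bias=-1
    (3,0)@(7, 1): e=[65,9,2] → #
    (4,0)@(9, 1): e=[55,31,-10] → ·
    (3,1)@(7, 3): e=[53,5,18] → #
    (4,1)@(9, 3): e=[43,27,6] → #
    (5,1)@(11, 3): e=[33,49,-6] → ·
    (3,2)@(7, 5): e=[41,1,34] → #
    (5,2)@(11, 5): e=[21,45,10] → #
    (6,2)@(13, 5): e=[11,67,-2] → ·
    (3,3)@(7, 7): e=[29,-3,50] → ·
    (4,3)@(9, 7): e=[19,19,38] → #
    (6,3)@(13, 7): e=[-1,63,14] → ·
    (4,4)@(9, 9): e=[7,15,54] → #
  covered (9 px):
    · · · # · · · · ·
    · · · # # · · · ·
    · · · # # # · · ·
    · · · · # # · · ·
    · · · · # · · · ·
    · · · · · · · · ·
    · · · · · · · · ·
    · · · · · · · · ·
T2:
  2·area = 32
  edge (4, 4)→(11, 6): d=(7,2) right/bottom  bias=-1
  edge (11, 6)→(16, 12): d=(5,6) right/bottom  bias=-1
  edge (16, 12)→(4, 4): d=(-12,-8) top-left  bias=+0
    (3,2)@(7, 5): e=[1,19,12] → #
    (4,2)@(9, 5): e=[-3,7,28] → ·
    (3,3)@(7, 7): e=[15,29,-12] → ·
    (4,3)@(9, 7): e=[11,17,4] → #
    (5,3)@(11, 7): e=[7,5,20] → #
    (6,3)@(13, 7): e=[3,-7,36] → ·
    (4,4)@(9, 9): e=[25,27,-20] → ·
    (5,4)@(11, 9): e=[21,15,-4] → ·
    (6,4)@(13, 9): e=[17,3,12] → #
    (7,4)@(15, 9): e=[13,-9,28] → ·
    (6,5)@(13, 11): e=[31,13,-12] → ·
    (7,5)@(15, 11): e=[27,1,4] → #
  covered (5 px):
    · · · · · · · · ·
    · · · · · · · · ·
    · · · # · · · · ·
    · · · · # # · · ·
    · · · · · · # · ·
    · · · · · · · # ·
    · · · · · · · · ·
    · · · · · · · · ·
T3:
  2·area = 4  (B↔C swapped to make it positive)
  edge (16, 2)→(6, 10): d=(-10,8) right/bottom  bias=-1
  edge (6, 10)→(8, 8): d=(2,-2) top-left  bias=+0
  edge (8, 8)→(16, 2): d=(8,-6) top-left  bias=+0
    (7,0)@(15, 1): e=[18,0,-14] → ·  [on edge]
    (6,1)@(13, 3): e=[14,0,-10] → ·  [on edge]
    (5,2)@(11, 5): e=[10,0,-6] → ·  [on edge]
    (4,3)@(9, 7): e=[6,0,-2] → ·  [on edge]
    (3,4)@(7, 9): e=[2,0,2] → #  [on edge]
    (4,4)@(9, 9): e=[-14,4,14] → ·
    (2,5)@(5, 11): e=[-2,0,6] → ·  [on edge]
    (3,5)@(7, 11): e=[-18,4,18] → ·
    (1,6)@(3, 13): e=[-6,0,10] → ·  [on edge]
    (0,7)@(1, 15): e=[-10,0,14] → ·  [on edge]
  covered (1 px):
    · · · · · · · · ·
    · · · · · · · · ·
    · · · · · · · · ·
    · · · · · · · · ·
    · · · # · · · · ·
    · · · · · · · · ·
    · · · · · · · · ·
    · · · · · · · · ·
T4:
  2·area = 148  (B↔C swapped to make it positive)
  edge (8, 14)→(4, 4): d=(-4,-10) top-left  bias=+0
  edge (4, 4)→(18, 2): d=(14,-2) top-left  bias=+0
  edge (18, 2)→(8, 14): d=(-10,12) right/bottom  bias=-1
    (5,1)@(11, 3): e=[74,0,74] → #  [on edge]
    (6,1)@(13, 3): e=[94,4,50] → #
    (7,1)@(15, 3): e=[114,8,26] → #
    (8,1)@(17, 3): e=[134,12,2] → #
    (2,2)@(5, 5): e=[6,16,126] → #
    (3,2)@(7, 5): e=[26,20,102] → #
    (4,2)@(9, 5): e=[46,24,78] → #
    (8,2)@(17, 5): e=[126,40,-18] → ·
    (2,3)@(5, 7): e=[-2,44,106] → ·
    (3,3)@(7, 7): e=[18,48,82] → #
    (7,3)@(15, 7): e=[98,64,-14] → ·
    (3,4)@(7, 9): e=[10,76,62] → #
  covered (19 px):
    · · · · · · · · ·
    · · · · · # # # #
    · · # # # # # # ·
    · · · # # # # · ·
    · · · # # # · · ·
    · · · # # · · · ·
    · · · · · · · · ·
    · · · · · · · · ·

Result: 41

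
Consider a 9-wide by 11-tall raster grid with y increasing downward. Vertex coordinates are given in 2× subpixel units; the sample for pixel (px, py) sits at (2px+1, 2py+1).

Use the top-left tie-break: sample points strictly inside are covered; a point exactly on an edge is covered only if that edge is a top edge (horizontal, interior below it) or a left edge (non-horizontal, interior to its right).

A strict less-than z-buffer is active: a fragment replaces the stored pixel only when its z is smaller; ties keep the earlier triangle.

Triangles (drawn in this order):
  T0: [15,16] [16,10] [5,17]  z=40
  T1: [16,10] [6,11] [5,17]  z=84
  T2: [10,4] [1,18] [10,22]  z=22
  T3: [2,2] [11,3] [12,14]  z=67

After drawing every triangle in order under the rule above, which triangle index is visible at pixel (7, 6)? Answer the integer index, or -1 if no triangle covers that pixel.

T0:
  2·area = 59  (B↔C swapped to make it positive)
  edge (15, 16)→(5, 17): d=(-10,1) right/bottom  bias=-1
  edge (5, 17)→(16, 10): d=(11,-7) top-left  bias=+0
  edge (16, 10)→(15, 16): d=(-1,6) right/bottom  bias=-1
    (7,5)@(15, 11): e=[50,4,5] → X
    (8,5)@(17, 11): e=[48,18,-7] → .
    (6,6)@(13, 13): e=[32,12,15] → X
    (8,6)@(17, 13): e=[28,40,-9] → .
    (4,7)@(9, 15): e=[16,6,37] → X
    (5,7)@(11, 15): e=[14,20,25] → X
    (8,7)@(17, 15): e=[8,62,-11] → .
    (2,8)@(5, 17): e=[0,0,59] → .  [on edge]
    (4,8)@(9, 17): e=[-4,28,35] → .
    (5,8)@(11, 17): e=[-6,42,23] → .
    (6,8)@(13, 17): e=[-8,56,11] → .
    (7,8)@(15, 17): e=[-10,70,-1] → .
  covered (7 px):
    . . . . . . . . .
    . . . . . . . . .
    . . . . . . . . .
    . . . . . . . . .
    . . . . . . . . .
    . . . . . . . X .
    . . . . . . X X .
    . . . . X X X X .
    . . . . . . . . .
    . . . . . . . . .
    . . . . . . . . .
T1:
  2·area = 59  (B↔C swapped to make it positive)
  edge (16, 10)→(5, 17): d=(-11,7) right/bottom  bias=-1
  edge (5, 17)→(6, 11): d=(1,-6) top-left  bias=+0
  edge (6, 11)→(16, 10): d=(10,-1) top-left  bias=+0
    (3,2)@(7, 5): e=[118,0,-59] → .  [on edge]
    (3,5)@(7, 11): e=[52,6,1] → X
    (4,5)@(9, 11): e=[38,18,3] → X
    (5,5)@(11, 11): e=[24,30,5] → X
    (6,5)@(13, 11): e=[10,42,7] → X
    (7,5)@(15, 11): e=[-4,54,9] → .
    (3,6)@(7, 13): e=[30,8,21] → X
    (6,6)@(13, 13): e=[-12,44,27] → .
    (3,7)@(7, 15): e=[8,10,41] → X
    (4,7)@(9, 15): e=[-6,22,43] → .
    (5,7)@(11, 15): e=[-20,34,45] → .
    (2,8)@(5, 17): e=[0,0,59] → .  [on edge]
  covered (8 px):
    . . . . . . . . .
    . . . . . . . . .
    . . . . . . . . .
    . . . . . . . . .
    . . . . . . . . .
    . . . X X X X . .
    . . . X X X . . .
    . . . X . . . . .
    . . . . . . . . .
    . . . . . . . . .
    . . . . . . . . .
T2:
  2·area = 162  (B↔C swapped to make it positive)
  edge (10, 4)→(10, 22): d=(0,18) right/bottom  bias=-1
  edge (10, 22)→(1, 18): d=(-9,-4) top-left  bias=+0
  edge (1, 18)→(10, 4): d=(9,-14) top-left  bias=+0
    (4,3)@(9, 7): e=[18,131,13] → X
    (5,3)@(11, 7): e=[-18,139,41] → .
    (3,4)@(7, 9): e=[54,105,3] → X
    (5,4)@(11, 9): e=[-18,121,59] → .
    (3,5)@(7, 11): e=[54,87,21] → X
    (5,5)@(11, 11): e=[-18,103,77] → .
    (2,6)@(5, 13): e=[90,61,11] → X
    (5,6)@(11, 13): e=[-18,85,95] → .
    (1,7)@(3, 15): e=[126,35,1] → X
    (5,7)@(11, 15): e=[-18,67,113] → .
    (1,8)@(3, 17): e=[126,17,19] → X
    (5,8)@(11, 17): e=[-18,49,131] → .
  covered (20 px):
    . . . . . . . . .
    . . . . . . . . .
    . . . . . . . . .
    . . . . X . . . .
    . . . X X . . . .
    . . . X X . . . .
    . . X X X . . . .
    . X X X X . . . .
    . X X X X . . . .
    . . X X X . . . .
    . . . . X . . . .
T3:
  2·area = 98
  edge (2, 2)→(11, 3): d=(9,1) right/bottom  bias=-1
  edge (11, 3)→(12, 14): d=(1,11) right/bottom  bias=-1
  edge (12, 14)→(2, 2): d=(-10,-12) top-left  bias=+0
    (1,1)@(3, 3): e=[8,88,2] → X
    (2,1)@(5, 3): e=[6,66,26] → X
    (3,1)@(7, 3): e=[4,44,50] → X
    (4,1)@(9, 3): e=[2,22,74] → X
    (5,1)@(11, 3): e=[0,0,98] → .  [on edge]
    (1,2)@(3, 5): e=[26,90,-18] → .
    (2,2)@(5, 5): e=[24,68,6] → X
    (5,2)@(11, 5): e=[18,2,78] → X
    (6,2)@(13, 5): e=[16,-20,102] → .
    (2,3)@(5, 7): e=[42,70,-14] → .
    (3,3)@(7, 7): e=[40,48,10] → X
    (6,3)@(13, 7): e=[34,-18,82] → .
  covered (14 px):
    . . . . . . . . .
    . X X X X . . . .
    . . X X X X . . .
    . . . X X X . . .
    . . . . X X . . .
    . . . . . X . . .
    . . . . . . . . .
    . . . . . . . . .
    . . . . . . . . .
    . . . . . . . . .
    . . . . . . . . .

Z-buffer (winner per pixel, '.' = empty):
  . . . . . . . . .
  . 3 3 3 3 . . . .
  . . 3 3 3 3 . . .
  . . . 3 2 3 . . .
  . . . 2 2 3 . . .
  . . . 2 2 3 1 0 .
  . . 2 2 2 1 0 0 .
  . 2 2 2 2 0 0 0 .
  . 2 2 2 2 . . . .
  . . 2 2 2 . . . .
  . . . . 2 . . . .

Final: 0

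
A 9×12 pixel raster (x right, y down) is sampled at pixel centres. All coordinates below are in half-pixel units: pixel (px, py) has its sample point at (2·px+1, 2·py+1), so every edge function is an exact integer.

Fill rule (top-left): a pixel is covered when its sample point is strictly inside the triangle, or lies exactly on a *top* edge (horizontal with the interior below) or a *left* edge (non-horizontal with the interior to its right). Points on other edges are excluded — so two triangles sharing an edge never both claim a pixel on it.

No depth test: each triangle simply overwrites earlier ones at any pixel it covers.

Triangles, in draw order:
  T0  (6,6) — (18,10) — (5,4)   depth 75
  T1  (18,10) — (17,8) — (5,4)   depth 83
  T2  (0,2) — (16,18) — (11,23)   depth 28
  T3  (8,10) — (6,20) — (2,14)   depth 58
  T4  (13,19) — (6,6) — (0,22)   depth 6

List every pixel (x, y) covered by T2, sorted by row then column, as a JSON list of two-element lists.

T0:
  2·area = 20  (B↔C swapped to make it positive)
  edge (6, 6)→(5, 4): d=(-1,-2) top-left  bias=+0
  edge (5, 4)→(18, 10): d=(13,6) right/bottom  bias=-1
  edge (18, 10)→(6, 6): d=(-12,-4) top-left  bias=+0
    (1,2)@(3, 5): e=[-5,25,0] → ·  [on edge]
    (3,2)@(7, 5): e=[3,1,16] → #
    (4,2)@(9, 5): e=[7,-11,24] → ·
    (3,3)@(7, 7): e=[1,27,-8] → ·
    (4,3)@(9, 7): e=[5,15,0] → #  [on edge]
    (5,3)@(11, 7): e=[9,3,8] → #
    (6,3)@(13, 7): e=[13,-9,16] → ·
    (4,4)@(9, 9): e=[3,41,-24] → ·
    (5,4)@(11, 9): e=[7,29,-16] → ·
    (7,4)@(15, 9): e=[15,5,0] → #  [on edge]
    (8,4)@(17, 9): e=[19,-7,8] → ·
    (7,5)@(15, 11): e=[13,31,-24] → ·
  covered (4 px):
    · · · · · · · · ·
    · · · · · · · · ·
    · · · # · · · · ·
    · · · · # # · · ·
    · · · · · · · # ·
    · · · · · · · · ·
    · · · · · · · · ·
    · · · · · · · · ·
    · · · · · · · · ·
    · · · · · · · · ·
    · · · · · · · · ·
    · · · · · · · · ·
T1:
  2·area = 20  (B↔C swapped to make it positive)
  edge (18, 10)→(5, 4): d=(-13,-6) top-left  bias=+0
  edge (5, 4)→(17, 8): d=(12,4) right/bottom  bias=-1
  edge (17, 8)→(18, 10): d=(1,2) right/bottom  bias=-1
    (6,3)@(13, 7): e=[9,4,7] → #
    (7,3)@(15, 7): e=[21,-4,3] → ·
    (6,4)@(13, 9): e=[-17,28,9] → ·
    (8,4)@(17, 9): e=[7,12,1] → #
    (8,5)@(17, 11): e=[-19,36,3] → ·
  covered (2 px):
    · · · · · · · · ·
    · · · · · · · · ·
    · · · · · · · · ·
    · · · · · · # · ·
    · · · · · · · · #
    · · · · · · · · ·
    · · · · · · · · ·
    · · · · · · · · ·
    · · · · · · · · ·
    · · · · · · · · ·
    · · · · · · · · ·
    · · · · · · · · ·
T2:
  2·area = 160
  edge (0, 2)→(16, 18): d=(16,16) right/bottom  bias=-1
  edge (16, 18)→(11, 23): d=(-5,5) right/bottom  bias=-1
  edge (11, 23)→(0, 2): d=(-11,-21) top-left  bias=+0
    (0,1)@(1, 3): e=[0,150,10] → ·  [on edge]
    (1,2)@(3, 5): e=[0,130,30] → ·  [on edge]
    (1,3)@(3, 7): e=[32,120,8] → #
    (2,3)@(5, 7): e=[0,110,50] → ·  [on edge]
    (1,4)@(3, 9): e=[64,110,-14] → ·
    (2,4)@(5, 9): e=[32,100,28] → #
    (3,4)@(7, 9): e=[0,90,70] → ·  [on edge]
    (2,5)@(5, 11): e=[64,90,6] → #
    (3,5)@(7, 11): e=[32,80,48] → #
    (4,5)@(9, 11): e=[0,70,90] → ·  [on edge]
    (2,6)@(5, 13): e=[96,80,-16] → ·
    (3,6)@(7, 13): e=[64,70,26] → #
    (5,6)@(11, 13): e=[0,50,110] → ·  [on edge]
    (6,7)@(13, 15): e=[0,30,130] → ·  [on edge]
    (7,8)@(15, 17): e=[0,10,150] → ·  [on edge]
    (8,8)@(17, 17): e=[-32,0,192] → ·  [on edge]
    (7,9)@(15, 19): e=[32,0,128] → ·  [on edge]
    (8,9)@(17, 19): e=[0,-10,170] → ·  [on edge]
    (6,10)@(13, 21): e=[96,0,64] → ·  [on edge]
    (5,11)@(11, 23): e=[160,0,0] → ·  [on edge]
  covered (16 px):
    · · · · · · · · ·
    · · · · · · · · ·
    · · · · · · · · ·
    · # · · · · · · ·
    · · # · · · · · ·
    · · # # · · · · ·
    · · · # # · · · ·
    · · · # # # · · ·
    · · · · # # # · ·
    · · · · # # # · ·
    · · · · · # · · ·
    · · · · · · · · ·
T3:
  2·area = 52
  edge (8, 10)→(6, 20): d=(-2,10) right/bottom  bias=-1
  edge (6, 20)→(2, 14): d=(-4,-6) top-left  bias=+0
  edge (2, 14)→(8, 10): d=(6,-4) top-left  bias=+0
    (4,2)@(9, 5): e=[0,78,-26] → ·  [on edge]
    (3,5)@(7, 11): e=[8,42,2] → #
    (4,5)@(9, 11): e=[-12,54,10] → ·
    (2,6)@(5, 13): e=[24,22,6] → #
    (4,6)@(9, 13): e=[-16,46,22] → ·
    (1,7)@(3, 15): e=[40,2,10] → #
    (3,7)@(7, 15): e=[0,26,26] → ·  [on edge]
    (1,8)@(3, 17): e=[36,-6,22] → ·
    (2,8)@(5, 17): e=[16,6,30] → #
    (3,8)@(7, 17): e=[-4,18,38] → ·
    (2,9)@(5, 19): e=[12,-2,42] → ·
  covered (6 px):
    · · · · · · · · ·
    · · · · · · · · ·
    · · · · · · · · ·
    · · · · · · · · ·
    · · · · · · · · ·
    · · · # · · · · ·
    · · # # · · · · ·
    · # # · · · · · ·
    · · # · · · · · ·
    · · · · · · · · ·
    · · · · · · · · ·
    · · · · · · · · ·
T4:
  2·area = 190  (B↔C swapped to make it positive)
  edge (13, 19)→(0, 22): d=(-13,3) right/bottom  bias=-1
  edge (0, 22)→(6, 6): d=(6,-16) top-left  bias=+0
  edge (6, 6)→(13, 19): d=(7,13) right/bottom  bias=-1
    (2,4)@(5, 9): e=[154,2,34] → #
    (3,4)@(7, 9): e=[148,34,8] → #
    (4,4)@(9, 9): e=[142,66,-18] → ·
    (2,5)@(5, 11): e=[128,14,48] → #
    (4,5)@(9, 11): e=[116,78,-4] → ·
    (2,6)@(5, 13): e=[102,26,62] → #
    (4,6)@(9, 13): e=[90,90,10] → #
    (5,6)@(11, 13): e=[84,122,-16] → ·
    (1,7)@(3, 15): e=[82,6,102] → #
    (5,7)@(11, 15): e=[58,134,-2] → ·
    (1,8)@(3, 17): e=[56,18,116] → #
    (5,8)@(11, 17): e=[32,146,12] → #
    (6,9)@(13, 19): e=[0,190,0] → ·  [on edge]
  covered (23 px):
    · · · · · · · · ·
    · · · · · · · · ·
    · · · · · · · · ·
    · · · · · · · · ·
    · · # # · · · · ·
    · · # # · · · · ·
    · · # # # · · · ·
    · # # # # · · · ·
    · # # # # # · · ·
    · # # # # # · · ·
    # # · · · · · · ·
    · · · · · · · · ·

Result: [[1,3],[2,4],[2,5],[3,5],[3,6],[4,6],[3,7],[4,7],[5,7],[4,8],[5,8],[6,8],[4,9],[5,9],[6,9],[5,10]]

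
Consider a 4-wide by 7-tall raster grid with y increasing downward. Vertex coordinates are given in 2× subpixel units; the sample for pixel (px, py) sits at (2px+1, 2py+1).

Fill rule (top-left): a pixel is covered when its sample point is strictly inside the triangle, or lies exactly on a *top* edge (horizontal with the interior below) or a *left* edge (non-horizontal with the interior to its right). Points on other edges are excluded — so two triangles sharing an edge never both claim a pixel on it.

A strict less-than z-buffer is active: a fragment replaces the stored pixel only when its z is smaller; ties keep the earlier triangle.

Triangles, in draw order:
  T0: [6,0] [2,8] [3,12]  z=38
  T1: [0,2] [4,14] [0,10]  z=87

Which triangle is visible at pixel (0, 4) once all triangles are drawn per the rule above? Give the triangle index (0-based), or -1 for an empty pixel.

T0:
  2·area = 24  (B↔C swapped to make it positive)
  edge (6, 0)→(3, 12): d=(-3,12) right/bottom  bias=-1
  edge (3, 12)→(2, 8): d=(-1,-4) top-left  bias=+0
  edge (2, 8)→(6, 0): d=(4,-8) top-left  bias=+0
    (2,1)@(5, 3): e=[3,17,4] → X
    (3,1)@(7, 3): e=[-21,25,20] → .
    (2,2)@(5, 5): e=[-3,15,12] → .
    (1,3)@(3, 7): e=[15,5,4] → X
    (2,3)@(5, 7): e=[-9,13,20] → .
    (1,4)@(3, 9): e=[9,3,12] → X
    (2,4)@(5, 9): e=[-15,11,28] → .
    (1,5)@(3, 11): e=[3,1,20] → X
    (2,5)@(5, 11): e=[-21,9,36] → .
    (1,6)@(3, 13): e=[-3,-1,28] → .
  covered (4 px):
    . . . .
    . . X .
    . . . .
    . X . .
    . X . .
    . X . .
    . . . .
T1:
  2·area = 32
  edge (0, 2)→(4, 14): d=(4,12) right/bottom  bias=-1
  edge (4, 14)→(0, 10): d=(-4,-4) top-left  bias=+0
  edge (0, 10)→(0, 2): d=(0,-8) top-left  bias=+0
    (0,2)@(1, 5): e=[0,24,8] → .  [on edge]
    (0,3)@(1, 7): e=[8,16,8] → X
    (1,3)@(3, 7): e=[-16,24,24] → .
    (0,4)@(1, 9): e=[16,8,8] → X
    (1,4)@(3, 9): e=[-8,16,24] → .
    (0,5)@(1, 11): e=[24,0,8] → X  [on edge]
    (1,5)@(3, 11): e=[0,8,24] → .  [on edge]
    (0,6)@(1, 13): e=[32,-8,8] → .
    (1,6)@(3, 13): e=[8,0,24] → X  [on edge]
    (2,6)@(5, 13): e=[-16,8,40] → .
  covered (4 px):
    . . . .
    . . . .
    . . . .
    X . . .
    X . . .
    X . . .
    . X . .

Z-buffer (winner per pixel, '.' = empty):
  . . . .
  . . 0 .
  . . . .
  1 0 . .
  1 0 . .
  1 0 . .
  . 1 . .

Answer: 1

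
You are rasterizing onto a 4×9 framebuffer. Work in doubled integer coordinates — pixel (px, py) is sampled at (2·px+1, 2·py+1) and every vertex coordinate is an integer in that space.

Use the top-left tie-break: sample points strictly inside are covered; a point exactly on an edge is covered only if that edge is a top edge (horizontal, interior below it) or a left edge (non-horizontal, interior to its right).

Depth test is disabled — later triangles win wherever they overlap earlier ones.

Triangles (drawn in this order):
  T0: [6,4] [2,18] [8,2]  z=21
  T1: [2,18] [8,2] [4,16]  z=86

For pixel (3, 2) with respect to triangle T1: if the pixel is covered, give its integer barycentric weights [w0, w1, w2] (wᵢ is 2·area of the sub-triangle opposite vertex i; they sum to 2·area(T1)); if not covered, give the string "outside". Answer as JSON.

T0:
  2·area = 20  (B↔C swapped to make it positive)
  edge (6, 4)→(8, 2): d=(2,-2) top-left  bias=+0
  edge (8, 2)→(2, 18): d=(-6,16) right/bottom  bias=-1
  edge (2, 18)→(6, 4): d=(4,-14) top-left  bias=+0
    (3,1)@(7, 3): e=[0,10,10] → X  [on edge]
    (2,2)@(5, 5): e=[0,30,-10] → .  [on edge]
    (3,2)@(7, 5): e=[4,-2,18] → .
    (1,3)@(3, 7): e=[0,50,-30] → .  [on edge]
    (0,4)@(1, 9): e=[0,70,-50] → .  [on edge]
    (2,4)@(5, 9): e=[8,6,6] → X
    (3,4)@(7, 9): e=[12,-26,34] → .
    (2,5)@(5, 11): e=[12,-6,14] → .
    (1,7)@(3, 15): e=[16,2,2] → X
    (2,7)@(5, 15): e=[20,-30,30] → .
    (1,8)@(3, 17): e=[20,-10,10] → .
  covered (3 px):
    . . . .
    . . . X
    . . . .
    . . . .
    . . X .
    . . . .
    . . . .
    . X . .
    . . . .
T1:
  2·area = 20
  edge (2, 18)→(8, 2): d=(6,-16) top-left  bias=+0
  edge (8, 2)→(4, 16): d=(-4,14) right/bottom  bias=-1
  edge (4, 16)→(2, 18): d=(-2,2) right/bottom  bias=-1
    (3,2)@(7, 5): e=[2,2,16] → X
    (3,3)@(7, 7): e=[14,-6,12] → .
    (2,5)@(5, 11): e=[6,6,8] → X
    (3,5)@(7, 11): e=[38,-22,4] → .
    (2,6)@(5, 13): e=[18,-2,4] → .
    (3,6)@(7, 13): e=[50,-30,0] → .  [on edge]
    (2,7)@(5, 15): e=[30,-10,0] → .  [on edge]
    (1,8)@(3, 17): e=[10,10,0] → .  [on edge]
  covered (2 px):
    . . . .
    . . . .
    . . . X
    . . . .
    . . . .
    . . X .
    . . . .
    . . . .
    . . . .

Answer: [2,16,2]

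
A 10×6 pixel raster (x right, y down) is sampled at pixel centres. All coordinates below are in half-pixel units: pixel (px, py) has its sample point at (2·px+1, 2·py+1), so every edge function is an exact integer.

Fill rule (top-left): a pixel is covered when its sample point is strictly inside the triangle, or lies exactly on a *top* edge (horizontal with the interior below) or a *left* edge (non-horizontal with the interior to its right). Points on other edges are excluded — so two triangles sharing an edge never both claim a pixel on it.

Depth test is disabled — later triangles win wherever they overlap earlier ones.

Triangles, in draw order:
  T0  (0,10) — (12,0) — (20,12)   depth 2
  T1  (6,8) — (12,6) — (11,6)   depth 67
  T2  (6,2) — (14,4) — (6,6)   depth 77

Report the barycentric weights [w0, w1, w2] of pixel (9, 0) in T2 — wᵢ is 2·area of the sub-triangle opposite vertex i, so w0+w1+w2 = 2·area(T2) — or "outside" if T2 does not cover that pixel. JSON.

T0:
  2·area = 224
  edge (0, 10)→(12, 0): d=(12,-10) top-left  bias=+0
  edge (12, 0)→(20, 12): d=(8,12) right/bottom  bias=-1
  edge (20, 12)→(0, 10): d=(-20,-2) top-left  bias=+0
    (5,0)@(11, 1): e=[2,20,202] → #
    (6,0)@(13, 1): e=[22,-4,206] → ·
    (4,1)@(9, 3): e=[6,60,158] → #
    (6,1)@(13, 3): e=[46,12,166] → #
    (7,1)@(15, 3): e=[66,-12,170] → ·
    (3,2)@(7, 5): e=[10,100,114] → #
    (7,2)@(15, 5): e=[90,4,130] → #
    (8,2)@(17, 5): e=[110,-20,134] → ·
    (2,3)@(5, 7): e=[14,140,70] → #
    (8,3)@(17, 7): e=[134,-4,94] → ·
    (1,4)@(3, 9): e=[18,180,26] → #
    (8,4)@(17, 9): e=[158,12,54] → #
  covered (28 px):
    · · · · · # · · · ·
    · · · · # # # · · ·
    · · · # # # # # · ·
    · · # # # # # # · ·
    · # # # # # # # # ·
    · · · · · # # # # #
T1:
  2·area = 2  (B↔C swapped to make it positive)
  edge (6, 8)→(11, 6): d=(5,-2) top-left  bias=+0
  edge (11, 6)→(12, 6): d=(1,0) top-left  bias=+0
  edge (12, 6)→(6, 8): d=(-6,2) right/bottom  bias=-1
    (7,2)@(15, 5): e=[3,-1,0] → ·  [on edge]
    (4,3)@(9, 7): e=[1,1,0] → ·  [on edge]
    (1,4)@(3, 9): e=[-1,3,0] → ·  [on edge]
  covered (0 px):
    · · · · · · · · · ·
    · · · · · · · · · ·
    · · · · · · · · · ·
    · · · · · · · · · ·
    · · · · · · · · · ·
    · · · · · · · · · ·
T2:
  2·area = 32
  edge (6, 2)→(14, 4): d=(8,2) right/bottom  bias=-1
  edge (14, 4)→(6, 6): d=(-8,2) right/bottom  bias=-1
  edge (6, 6)→(6, 2): d=(0,-4) top-left  bias=+0
    (3,1)@(7, 3): e=[6,22,4] → #
    (4,1)@(9, 3): e=[2,18,12] → #
    (5,1)@(11, 3): e=[-2,14,20] → ·
    (3,2)@(7, 5): e=[22,6,4] → #
    (5,2)@(11, 5): e=[14,-2,20] → ·
    (3,3)@(7, 7): e=[38,-10,4] → ·
    (4,3)@(9, 7): e=[34,-14,12] → ·
  covered (4 px):
    · · · · · · · · · ·
    · · · # # · · · · ·
    · · · # # · · · · ·
    · · · · · · · · · ·
    · · · · · · · · · ·
    · · · · · · · · · ·

Result: "outside"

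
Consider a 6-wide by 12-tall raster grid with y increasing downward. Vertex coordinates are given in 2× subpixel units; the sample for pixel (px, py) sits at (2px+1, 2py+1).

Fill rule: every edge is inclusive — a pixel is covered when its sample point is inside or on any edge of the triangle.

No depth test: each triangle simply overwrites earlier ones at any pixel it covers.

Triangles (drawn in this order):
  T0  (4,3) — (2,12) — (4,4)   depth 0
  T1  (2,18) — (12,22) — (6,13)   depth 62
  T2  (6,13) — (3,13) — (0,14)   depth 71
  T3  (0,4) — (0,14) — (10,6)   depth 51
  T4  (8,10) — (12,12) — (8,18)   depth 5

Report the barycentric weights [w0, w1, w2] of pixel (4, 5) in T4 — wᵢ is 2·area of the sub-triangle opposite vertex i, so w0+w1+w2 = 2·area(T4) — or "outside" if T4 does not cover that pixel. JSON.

T0:
  2·area = 2  (B↔C swapped to make it positive)
  edge (4, 3)→(4, 4): d=(0,1) inclusive
  edge (4, 4)→(2, 12): d=(-2,8) inclusive
  edge (2, 12)→(4, 3): d=(2,-9) inclusive
  covered (0 px):
    · · · · · ·
    · · · · · ·
    · · · · · ·
    · · · · · ·
    · · · · · ·
    · · · · · ·
    · · · · · ·
    · · · · · ·
    · · · · · ·
    · · · · · ·
    · · · · · ·
    · · · · · ·
T1:
  2·area = 66  (B↔C swapped to make it positive)
  edge (2, 18)→(6, 13): d=(4,-5) inclusive
  edge (6, 13)→(12, 22): d=(6,9) inclusive
  edge (12, 22)→(2, 18): d=(-10,-4) inclusive
    (2,7)@(5, 15): e=[3,21,42] → █
    (3,7)@(7, 15): e=[13,3,50] → █
    (4,7)@(9, 15): e=[23,-15,58] → ·
    (1,8)@(3, 17): e=[1,51,14] → █
    (4,8)@(9, 17): e=[31,-3,38] → ·
    (1,9)@(3, 19): e=[9,63,-6] → ·
    (2,9)@(5, 19): e=[19,45,2] → █
    (4,9)@(9, 19): e=[39,9,18] → █
    (5,9)@(11, 19): e=[49,-9,26] → ·
    (2,10)@(5, 21): e=[27,57,-18] → ·
    (3,10)@(7, 21): e=[37,39,-10] → ·
    (4,10)@(9, 21): e=[47,21,-2] → ·
  covered (9 px):
    · · · · · ·
    · · · · · ·
    · · · · · ·
    · · · · · ·
    · · · · · ·
    · · · · · ·
    · · · · · ·
    · · █ █ · ·
    · █ █ █ · ·
    · · █ █ █ ·
    · · · · · █
    · · · · · ·
T2:
  2·area = 3  (B↔C swapped to make it positive)
  edge (6, 13)→(0, 14): d=(-6,1) inclusive
  edge (0, 14)→(3, 13): d=(3,-1) inclusive
  edge (3, 13)→(6, 13): d=(3,0) inclusive
    (4,5)@(9, 11): e=[9,0,-6] → ·  [on edge]
    (0,6)@(1, 13): e=[5,-2,0] → ·  [on edge]
    (1,6)@(3, 13): e=[3,0,0] → █  [on edge]
    (2,6)@(5, 13): e=[1,2,0] → █  [on edge]
    (3,6)@(7, 13): e=[-1,4,0] → ·  [on edge]
    (4,6)@(9, 13): e=[-3,6,0] → ·  [on edge]
    (5,6)@(11, 13): e=[-5,8,0] → ·  [on edge]
    (1,7)@(3, 15): e=[-9,6,6] → ·
    (2,7)@(5, 15): e=[-11,8,6] → ·
  covered (2 px):
    · · · · · ·
    · · · · · ·
    · · · · · ·
    · · · · · ·
    · · · · · ·
    · · · · · ·
    · █ █ · · ·
    · · · · · ·
    · · · · · ·
    · · · · · ·
    · · · · · ·
    · · · · · ·
T3:
  2·area = 100  (B↔C swapped to make it positive)
  edge (0, 4)→(10, 6): d=(10,2) inclusive
  edge (10, 6)→(0, 14): d=(-10,8) inclusive
  edge (0, 14)→(0, 4): d=(0,-10) inclusive
    (0,2)@(1, 5): e=[8,82,10] → █
    (1,2)@(3, 5): e=[4,66,30] → █
    (2,2)@(5, 5): e=[0,50,50] → █  [on edge]
    (3,2)@(7, 5): e=[-4,34,70] → ·
    (0,3)@(1, 7): e=[28,62,10] → █
    (3,3)@(7, 7): e=[16,14,70] → █
    (4,3)@(9, 7): e=[12,-2,90] → ·
    (0,4)@(1, 9): e=[48,42,10] → █
    (3,4)@(7, 9): e=[36,-6,70] → ·
    (0,5)@(1, 11): e=[68,22,10] → █
    (2,5)@(5, 11): e=[60,-10,50] → ·
    (0,6)@(1, 13): e=[88,2,10] → █
  covered (13 px):
    · · · · · ·
    · · · · · ·
    █ █ █ · · ·
    █ █ █ █ · ·
    █ █ █ · · ·
    █ █ · · · ·
    █ · · · · ·
    · · · · · ·
    · · · · · ·
    · · · · · ·
    · · · · · ·
    · · · · · ·
T4:
  2·area = 32
  edge (8, 10)→(12, 12): d=(4,2) inclusive
  edge (12, 12)→(8, 18): d=(-4,6) inclusive
  edge (8, 18)→(8, 10): d=(0,-8) inclusive
    (4,5)@(9, 11): e=[2,22,8] → █
    (5,5)@(11, 11): e=[-2,10,24] → ·
    (4,6)@(9, 13): e=[10,14,8] → █
    (5,6)@(11, 13): e=[6,2,24] → █
    (4,7)@(9, 15): e=[18,6,8] → █
    (5,7)@(11, 15): e=[14,-6,24] → ·
    (4,8)@(9, 17): e=[26,-2,8] → ·
  covered (4 px):
    · · · · · ·
    · · · · · ·
    · · · · · ·
    · · · · · ·
    · · · · · ·
    · · · · █ ·
    · · · · █ █
    · · · · █ ·
    · · · · · ·
    · · · · · ·
    · · · · · ·
    · · · · · ·

Answer: [22,8,2]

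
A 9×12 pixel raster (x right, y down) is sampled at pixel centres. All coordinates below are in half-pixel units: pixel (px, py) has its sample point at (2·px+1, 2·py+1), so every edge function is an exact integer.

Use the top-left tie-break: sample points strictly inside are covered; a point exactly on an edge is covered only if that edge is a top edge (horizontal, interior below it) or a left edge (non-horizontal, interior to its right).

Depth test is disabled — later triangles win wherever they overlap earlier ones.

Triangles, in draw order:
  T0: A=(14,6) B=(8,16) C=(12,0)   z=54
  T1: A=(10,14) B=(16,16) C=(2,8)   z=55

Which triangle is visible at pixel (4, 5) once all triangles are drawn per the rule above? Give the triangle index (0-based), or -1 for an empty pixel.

T0:
  2·area = 56
  edge (14, 6)→(8, 16): d=(-6,10) right/bottom  bias=-1
  edge (8, 16)→(12, 0): d=(4,-16) top-left  bias=+0
  edge (12, 0)→(14, 6): d=(2,6) right/bottom  bias=-1
    (8,0)@(17, 1): e=[0,84,-28] → ·  [on edge]
    (6,1)@(13, 3): e=[28,28,0] → ·  [on edge]
    (5,2)@(11, 5): e=[36,4,16] → #
    (6,2)@(13, 5): e=[16,36,4] → #
    (7,2)@(15, 5): e=[-4,68,-8] → ·
    (5,3)@(11, 7): e=[24,12,20] → #
    (7,3)@(15, 7): e=[-16,76,-4] → ·
    (5,4)@(11, 9): e=[12,20,24] → #
    (6,4)@(13, 9): e=[-8,52,12] → ·
    (7,4)@(15, 9): e=[-28,84,0] → ·  [on edge]
    (5,5)@(11, 11): e=[0,28,28] → ·  [on edge]
    (4,6)@(9, 13): e=[8,4,44] → #
    (8,7)@(17, 15): e=[-84,140,0] → ·  [on edge]
    (2,10)@(5, 21): e=[0,-28,84] → ·  [on edge]
  covered (6 px):
    · · · · · · · · ·
    · · · · · · · · ·
    · · · · · # # · ·
    · · · · · # # · ·
    · · · · · # · · ·
    · · · · · · · · ·
    · · · · # · · · ·
    · · · · · · · · ·
    · · · · · · · · ·
    · · · · · · · · ·
    · · · · · · · · ·
    · · · · · · · · ·
T1:
  2·area = 20  (B↔C swapped to make it positive)
  edge (10, 14)→(2, 8): d=(-8,-6) top-left  bias=+0
  edge (2, 8)→(16, 16): d=(14,8) right/bottom  bias=-1
  edge (16, 16)→(10, 14): d=(-6,-2) top-left  bias=+0
    (0,5)@(1, 11): e=[-30,50,0] → ·  [on edge]
    (3,5)@(7, 11): e=[6,2,12] → #
    (4,5)@(9, 11): e=[18,-14,16] → ·
    (3,6)@(7, 13): e=[-10,30,0] → ·  [on edge]
    (4,6)@(9, 13): e=[2,14,4] → #
    (5,6)@(11, 13): e=[14,-2,8] → ·
    (4,7)@(9, 15): e=[-14,42,-8] → ·
    (6,7)@(13, 15): e=[10,10,0] → #  [on edge]
    (7,7)@(15, 15): e=[22,-6,4] → ·
    (6,8)@(13, 17): e=[-6,38,-12] → ·
  covered (3 px):
    · · · · · · · · ·
    · · · · · · · · ·
    · · · · · · · · ·
    · · · · · · · · ·
    · · · · · · · · ·
    · · · # · · · · ·
    · · · · # · · · ·
    · · · · · · # · ·
    · · · · · · · · ·
    · · · · · · · · ·
    · · · · · · · · ·
    · · · · · · · · ·

Z-buffer (winner per pixel, '.' = empty):
  . . . . . . . . .
  . . . . . . . . .
  . . . . . 0 0 . .
  . . . . . 0 0 . .
  . . . . . 0 . . .
  . . . 1 . . . . .
  . . . . 1 . . . .
  . . . . . . 1 . .
  . . . . . . . . .
  . . . . . . . . .
  . . . . . . . . .
  . . . . . . . . .

Final: -1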